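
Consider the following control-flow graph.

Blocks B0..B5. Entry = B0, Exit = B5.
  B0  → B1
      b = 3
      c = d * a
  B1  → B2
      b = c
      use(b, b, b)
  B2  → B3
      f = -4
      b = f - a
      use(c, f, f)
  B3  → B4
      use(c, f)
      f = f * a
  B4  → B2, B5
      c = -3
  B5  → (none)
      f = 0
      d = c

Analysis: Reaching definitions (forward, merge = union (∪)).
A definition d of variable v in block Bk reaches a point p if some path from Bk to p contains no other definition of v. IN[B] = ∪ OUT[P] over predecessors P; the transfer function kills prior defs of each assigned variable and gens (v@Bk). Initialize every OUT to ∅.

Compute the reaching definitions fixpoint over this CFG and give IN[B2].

Answer: {b@B1, b@B2, c@B0, c@B4, f@B3}

Derivation:
Fixpoint table:
  B0:   IN={}   OUT={b@B0, c@B0}
  B1:   IN={b@B0, c@B0}   OUT={b@B1, c@B0}
  B2:   IN={b@B1, b@B2, c@B0, c@B4, f@B3}   OUT={b@B2, c@B0, c@B4, f@B2}
  B3:   IN={b@B2, c@B0, c@B4, f@B2}   OUT={b@B2, c@B0, c@B4, f@B3}
  B4:   IN={b@B2, c@B0, c@B4, f@B3}   OUT={b@B2, c@B4, f@B3}
  B5:   IN={b@B2, c@B4, f@B3}   OUT={b@B2, c@B4, d@B5, f@B5}

Merge at B2: IN[B2] = OUT[B1] ⊔ OUT[B4] = {b@B1, b@B2, c@B0, c@B4, f@B3}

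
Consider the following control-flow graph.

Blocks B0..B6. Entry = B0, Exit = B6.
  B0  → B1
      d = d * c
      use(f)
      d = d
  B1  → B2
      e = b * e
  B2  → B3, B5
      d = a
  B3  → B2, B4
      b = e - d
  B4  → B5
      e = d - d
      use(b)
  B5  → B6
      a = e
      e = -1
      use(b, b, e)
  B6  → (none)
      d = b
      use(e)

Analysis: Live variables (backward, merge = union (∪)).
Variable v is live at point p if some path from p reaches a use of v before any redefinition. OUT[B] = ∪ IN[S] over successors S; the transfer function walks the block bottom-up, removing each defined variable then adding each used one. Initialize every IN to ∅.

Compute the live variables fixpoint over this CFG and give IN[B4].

Converged values:
  B0: | IN={a, b, c, d, e, f} | OUT={a, b, e}
  B1: | IN={a, b, e} | OUT={a, b, e}
  B2: | IN={a, b, e} | OUT={a, b, d, e}
  B3: | IN={a, d, e} | OUT={a, b, d, e}
  B4: | IN={b, d} | OUT={b, e}
  B5: | IN={b, e} | OUT={b, e}
  B6: | IN={b, e} | OUT={}

Merge at B4: OUT[B4] = IN[B5] = {b, e}
Applying B4's transfer function to that OUT value gives IN[B4] (row B4 above).

Answer: {b, d}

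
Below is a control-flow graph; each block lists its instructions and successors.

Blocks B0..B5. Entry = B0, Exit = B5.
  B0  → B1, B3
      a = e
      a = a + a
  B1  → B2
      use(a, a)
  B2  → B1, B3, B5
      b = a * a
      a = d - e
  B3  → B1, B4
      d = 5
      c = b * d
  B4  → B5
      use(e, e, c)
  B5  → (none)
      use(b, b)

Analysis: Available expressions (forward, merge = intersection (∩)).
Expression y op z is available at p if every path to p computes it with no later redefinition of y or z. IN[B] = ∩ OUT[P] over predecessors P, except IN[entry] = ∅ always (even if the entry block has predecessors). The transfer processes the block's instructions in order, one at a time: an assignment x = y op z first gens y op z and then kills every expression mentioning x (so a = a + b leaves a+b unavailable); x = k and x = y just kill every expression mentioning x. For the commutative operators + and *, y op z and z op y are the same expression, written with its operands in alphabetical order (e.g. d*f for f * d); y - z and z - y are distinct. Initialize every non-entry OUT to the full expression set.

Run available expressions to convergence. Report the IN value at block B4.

Answer: {b*d}

Working:
Converged values:
  B0:  IN={}  OUT={}
  B1:  IN={}  OUT={}
  B2:  IN={}  OUT={d-e}
  B3:  IN={}  OUT={b*d}
  B4:  IN={b*d}  OUT={b*d}
  B5:  IN={}  OUT={}

Merge at B4: IN[B4] = OUT[B3] = {b*d}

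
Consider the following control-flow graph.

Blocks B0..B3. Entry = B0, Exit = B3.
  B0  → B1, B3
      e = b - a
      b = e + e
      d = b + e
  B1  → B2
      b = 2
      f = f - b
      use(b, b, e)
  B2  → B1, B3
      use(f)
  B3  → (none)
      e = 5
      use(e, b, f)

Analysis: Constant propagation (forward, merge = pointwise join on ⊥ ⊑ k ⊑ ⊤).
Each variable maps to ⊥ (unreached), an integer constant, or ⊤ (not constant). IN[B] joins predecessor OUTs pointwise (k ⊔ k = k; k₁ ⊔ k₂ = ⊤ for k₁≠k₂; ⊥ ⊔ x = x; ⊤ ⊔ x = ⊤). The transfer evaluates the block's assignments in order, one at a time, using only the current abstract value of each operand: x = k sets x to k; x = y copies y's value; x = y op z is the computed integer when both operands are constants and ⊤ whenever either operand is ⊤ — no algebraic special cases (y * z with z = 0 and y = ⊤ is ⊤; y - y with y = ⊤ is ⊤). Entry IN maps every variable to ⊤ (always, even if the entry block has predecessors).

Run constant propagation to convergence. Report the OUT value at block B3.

Converged values:
  B0: | IN=(all ⊤) | OUT=(all ⊤)
  B1: | IN=(all ⊤) | OUT={b:2; rest ⊤}
  B2: | IN={b:2; rest ⊤} | OUT={b:2; rest ⊤}
  B3: | IN=(all ⊤) | OUT={e:5; rest ⊤}

Merge at B3: IN[B3] = OUT[B0] ⊔ OUT[B2] = {a: ⊤, b: ⊤, c: ⊤, d: ⊤, e: ⊤, f: ⊤}
Applying B3's transfer function to that IN value gives OUT[B3] (row B3 above).

Answer: {a: ⊤, b: ⊤, c: ⊤, d: ⊤, e: 5, f: ⊤}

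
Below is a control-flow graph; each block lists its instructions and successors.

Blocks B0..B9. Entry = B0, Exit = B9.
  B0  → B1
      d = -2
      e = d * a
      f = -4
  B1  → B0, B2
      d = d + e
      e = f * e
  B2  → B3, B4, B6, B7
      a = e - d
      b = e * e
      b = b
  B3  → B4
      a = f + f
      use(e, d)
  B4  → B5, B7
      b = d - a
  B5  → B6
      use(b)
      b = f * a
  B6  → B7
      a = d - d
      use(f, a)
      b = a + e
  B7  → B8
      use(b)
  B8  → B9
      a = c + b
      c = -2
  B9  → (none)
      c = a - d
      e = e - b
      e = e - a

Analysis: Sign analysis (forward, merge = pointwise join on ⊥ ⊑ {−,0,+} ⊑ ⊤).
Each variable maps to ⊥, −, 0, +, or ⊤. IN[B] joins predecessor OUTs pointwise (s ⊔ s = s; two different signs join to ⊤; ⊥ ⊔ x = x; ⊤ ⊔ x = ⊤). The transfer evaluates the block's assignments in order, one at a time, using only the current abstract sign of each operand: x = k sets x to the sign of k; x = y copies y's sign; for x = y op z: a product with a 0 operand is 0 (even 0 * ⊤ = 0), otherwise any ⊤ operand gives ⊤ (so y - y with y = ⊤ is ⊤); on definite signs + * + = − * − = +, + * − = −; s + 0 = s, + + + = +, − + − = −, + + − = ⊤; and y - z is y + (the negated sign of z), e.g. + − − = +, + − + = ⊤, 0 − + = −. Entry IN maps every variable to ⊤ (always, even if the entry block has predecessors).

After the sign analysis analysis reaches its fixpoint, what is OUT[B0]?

Per-block solution:
  B0:   IN=(all ⊤)   OUT={d:-, f:-; rest ⊤}
  B1:   IN={d:-, f:-; rest ⊤}   OUT={f:-; rest ⊤}
  B2:   IN={f:-; rest ⊤}   OUT={f:-; rest ⊤}
  B3:   IN={f:-; rest ⊤}   OUT={a:-, f:-; rest ⊤}
  B4:   IN={f:-; rest ⊤}   OUT={f:-; rest ⊤}
  B5:   IN={f:-; rest ⊤}   OUT={f:-; rest ⊤}
  B6:   IN={f:-; rest ⊤}   OUT={f:-; rest ⊤}
  B7:   IN={f:-; rest ⊤}   OUT={f:-; rest ⊤}
  B8:   IN={f:-; rest ⊤}   OUT={c:-, f:-; rest ⊤}
  B9:   IN={c:-, f:-; rest ⊤}   OUT={f:-; rest ⊤}

Merge at B0 (entry node, so the boundary value (all ⊤) is joined with the incoming edge(s)): IN[B0] = (all ⊤) ⊔ OUT[B1] = {a: ⊤, b: ⊤, c: ⊤, d: ⊤, e: ⊤, f: ⊤}
Applying B0's transfer function to that IN value gives OUT[B0] (row B0 above).

Answer: {a: ⊤, b: ⊤, c: ⊤, d: -, e: ⊤, f: -}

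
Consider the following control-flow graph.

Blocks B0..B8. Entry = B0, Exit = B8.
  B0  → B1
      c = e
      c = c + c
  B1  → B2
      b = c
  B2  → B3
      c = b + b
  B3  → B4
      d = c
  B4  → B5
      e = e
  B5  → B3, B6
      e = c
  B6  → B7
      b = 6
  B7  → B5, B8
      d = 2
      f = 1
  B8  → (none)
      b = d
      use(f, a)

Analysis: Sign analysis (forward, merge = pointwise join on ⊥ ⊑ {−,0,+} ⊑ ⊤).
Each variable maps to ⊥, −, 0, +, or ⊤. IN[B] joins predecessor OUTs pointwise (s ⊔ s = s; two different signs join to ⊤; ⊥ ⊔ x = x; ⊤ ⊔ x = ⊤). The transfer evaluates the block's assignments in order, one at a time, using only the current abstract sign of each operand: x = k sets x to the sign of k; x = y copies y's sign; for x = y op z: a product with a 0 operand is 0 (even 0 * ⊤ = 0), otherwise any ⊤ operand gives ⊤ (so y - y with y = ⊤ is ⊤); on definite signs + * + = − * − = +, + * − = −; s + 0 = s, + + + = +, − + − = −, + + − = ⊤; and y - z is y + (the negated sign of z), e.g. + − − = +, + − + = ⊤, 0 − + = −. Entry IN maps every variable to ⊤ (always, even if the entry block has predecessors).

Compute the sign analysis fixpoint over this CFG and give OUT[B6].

Per-block solution:
  B0:  IN=(all ⊤)  OUT=(all ⊤)
  B1:  IN=(all ⊤)  OUT=(all ⊤)
  B2:  IN=(all ⊤)  OUT=(all ⊤)
  B3:  IN=(all ⊤)  OUT=(all ⊤)
  B4:  IN=(all ⊤)  OUT=(all ⊤)
  B5:  IN=(all ⊤)  OUT=(all ⊤)
  B6:  IN=(all ⊤)  OUT={b:+; rest ⊤}
  B7:  IN={b:+; rest ⊤}  OUT={b:+, d:+, f:+; rest ⊤}
  B8:  IN={b:+, d:+, f:+; rest ⊤}  OUT={b:+, d:+, f:+; rest ⊤}

Merge at B6: IN[B6] = OUT[B5] = {a: ⊤, b: ⊤, c: ⊤, d: ⊤, e: ⊤, f: ⊤}
Applying B6's transfer function to that IN value gives OUT[B6] (row B6 above).

Answer: {a: ⊤, b: +, c: ⊤, d: ⊤, e: ⊤, f: ⊤}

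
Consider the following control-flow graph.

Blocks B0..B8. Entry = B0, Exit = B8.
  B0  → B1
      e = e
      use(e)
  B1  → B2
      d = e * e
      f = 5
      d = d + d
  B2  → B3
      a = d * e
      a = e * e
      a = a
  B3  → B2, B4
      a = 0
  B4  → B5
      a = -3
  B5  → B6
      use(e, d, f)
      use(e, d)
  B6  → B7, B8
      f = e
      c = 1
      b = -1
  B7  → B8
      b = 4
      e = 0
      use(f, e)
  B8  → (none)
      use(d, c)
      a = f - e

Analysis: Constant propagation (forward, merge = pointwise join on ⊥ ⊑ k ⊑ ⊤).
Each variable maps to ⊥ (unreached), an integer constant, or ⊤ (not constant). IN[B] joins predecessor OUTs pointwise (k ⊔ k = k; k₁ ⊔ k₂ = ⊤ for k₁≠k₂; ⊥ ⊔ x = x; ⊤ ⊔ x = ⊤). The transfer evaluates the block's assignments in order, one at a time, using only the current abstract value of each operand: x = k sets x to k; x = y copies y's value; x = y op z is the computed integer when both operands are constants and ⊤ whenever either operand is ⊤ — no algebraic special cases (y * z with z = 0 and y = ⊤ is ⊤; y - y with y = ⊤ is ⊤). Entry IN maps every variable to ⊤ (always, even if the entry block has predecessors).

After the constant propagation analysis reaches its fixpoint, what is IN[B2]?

Fixpoint table:
  B0:   IN=(all ⊤)   OUT=(all ⊤)
  B1:   IN=(all ⊤)   OUT={f:5; rest ⊤}
  B2:   IN={f:5; rest ⊤}   OUT={f:5; rest ⊤}
  B3:   IN={f:5; rest ⊤}   OUT={a:0, f:5; rest ⊤}
  B4:   IN={a:0, f:5; rest ⊤}   OUT={a:-3, f:5; rest ⊤}
  B5:   IN={a:-3, f:5; rest ⊤}   OUT={a:-3, f:5; rest ⊤}
  B6:   IN={a:-3, f:5; rest ⊤}   OUT={a:-3, b:-1, c:1; rest ⊤}
  B7:   IN={a:-3, b:-1, c:1; rest ⊤}   OUT={a:-3, b:4, c:1, e:0; rest ⊤}
  B8:   IN={a:-3, c:1; rest ⊤}   OUT={c:1; rest ⊤}

Merge at B2: IN[B2] = OUT[B1] ⊔ OUT[B3] = {a: ⊤, b: ⊤, c: ⊤, d: ⊤, e: ⊤, f: 5}

Answer: {a: ⊤, b: ⊤, c: ⊤, d: ⊤, e: ⊤, f: 5}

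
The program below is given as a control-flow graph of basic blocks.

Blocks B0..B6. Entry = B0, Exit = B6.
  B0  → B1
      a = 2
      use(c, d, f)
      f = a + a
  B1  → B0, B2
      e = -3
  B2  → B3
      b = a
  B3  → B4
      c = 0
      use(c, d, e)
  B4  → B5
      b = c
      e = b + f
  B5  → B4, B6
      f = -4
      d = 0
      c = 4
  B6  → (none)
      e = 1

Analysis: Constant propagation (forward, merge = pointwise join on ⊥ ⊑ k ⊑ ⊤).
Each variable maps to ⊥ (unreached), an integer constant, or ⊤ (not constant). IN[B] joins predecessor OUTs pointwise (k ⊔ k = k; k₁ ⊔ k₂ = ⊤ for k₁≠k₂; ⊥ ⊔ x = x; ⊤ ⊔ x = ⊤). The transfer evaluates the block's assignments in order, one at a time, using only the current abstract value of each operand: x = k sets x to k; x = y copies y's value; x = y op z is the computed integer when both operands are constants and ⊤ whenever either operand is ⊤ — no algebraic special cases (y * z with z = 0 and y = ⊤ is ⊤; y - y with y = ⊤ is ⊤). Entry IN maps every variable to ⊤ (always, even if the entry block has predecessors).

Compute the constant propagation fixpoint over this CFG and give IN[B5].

Answer: {a: 2, b: ⊤, c: ⊤, d: ⊤, e: ⊤, f: ⊤}

Trace:
Fixpoint table:
  B0: | IN=(all ⊤) | OUT={a:2, f:4; rest ⊤}
  B1: | IN={a:2, f:4; rest ⊤} | OUT={a:2, e:-3, f:4; rest ⊤}
  B2: | IN={a:2, e:-3, f:4; rest ⊤} | OUT={a:2, b:2, e:-3, f:4; rest ⊤}
  B3: | IN={a:2, b:2, e:-3, f:4; rest ⊤} | OUT={a:2, b:2, c:0, e:-3, f:4; rest ⊤}
  B4: | IN={a:2; rest ⊤} | OUT={a:2; rest ⊤}
  B5: | IN={a:2; rest ⊤} | OUT={a:2, c:4, d:0, f:-4; rest ⊤}
  B6: | IN={a:2, c:4, d:0, f:-4; rest ⊤} | OUT={a:2, c:4, d:0, e:1, f:-4; rest ⊤}

Merge at B5: IN[B5] = OUT[B4] = {a: 2, b: ⊤, c: ⊤, d: ⊤, e: ⊤, f: ⊤}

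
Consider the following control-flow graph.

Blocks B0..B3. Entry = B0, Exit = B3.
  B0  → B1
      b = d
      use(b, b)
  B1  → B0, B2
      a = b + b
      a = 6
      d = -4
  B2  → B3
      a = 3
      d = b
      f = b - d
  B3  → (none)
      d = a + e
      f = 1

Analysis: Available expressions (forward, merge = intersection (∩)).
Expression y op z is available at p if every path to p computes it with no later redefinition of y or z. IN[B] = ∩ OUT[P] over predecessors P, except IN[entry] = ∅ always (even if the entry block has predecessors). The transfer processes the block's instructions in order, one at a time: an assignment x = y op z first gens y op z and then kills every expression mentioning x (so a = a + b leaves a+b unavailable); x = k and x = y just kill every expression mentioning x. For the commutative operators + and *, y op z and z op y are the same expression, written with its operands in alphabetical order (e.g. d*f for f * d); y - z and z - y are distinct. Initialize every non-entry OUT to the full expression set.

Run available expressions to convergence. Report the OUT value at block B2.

Fixpoint table:
  B0:  IN={}  OUT={}
  B1:  IN={}  OUT={b+b}
  B2:  IN={b+b}  OUT={b+b, b-d}
  B3:  IN={b+b, b-d}  OUT={a+e, b+b}

Merge at B2: IN[B2] = OUT[B1] = {b+b}
Applying B2's transfer function to that IN value gives OUT[B2] (row B2 above).

Answer: {b+b, b-d}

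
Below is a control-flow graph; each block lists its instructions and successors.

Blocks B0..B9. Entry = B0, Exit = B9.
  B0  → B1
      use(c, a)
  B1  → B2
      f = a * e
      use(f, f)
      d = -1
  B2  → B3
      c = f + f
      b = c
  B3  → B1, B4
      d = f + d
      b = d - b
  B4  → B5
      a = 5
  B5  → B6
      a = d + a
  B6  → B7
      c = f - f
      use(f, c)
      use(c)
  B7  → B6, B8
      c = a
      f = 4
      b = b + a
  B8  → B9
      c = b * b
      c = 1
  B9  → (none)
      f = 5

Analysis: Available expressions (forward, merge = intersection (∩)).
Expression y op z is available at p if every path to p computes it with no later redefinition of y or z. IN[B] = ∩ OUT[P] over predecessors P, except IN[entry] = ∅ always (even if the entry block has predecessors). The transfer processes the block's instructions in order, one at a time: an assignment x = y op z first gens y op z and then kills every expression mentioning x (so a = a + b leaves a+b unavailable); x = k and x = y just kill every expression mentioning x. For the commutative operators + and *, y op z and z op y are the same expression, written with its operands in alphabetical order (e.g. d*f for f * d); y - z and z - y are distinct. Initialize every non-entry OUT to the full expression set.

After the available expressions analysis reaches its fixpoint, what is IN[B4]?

Converged values:
  B0: | IN={} | OUT={}
  B1: | IN={} | OUT={a*e}
  B2: | IN={a*e} | OUT={a*e, f+f}
  B3: | IN={a*e, f+f} | OUT={a*e, f+f}
  B4: | IN={a*e, f+f} | OUT={f+f}
  B5: | IN={f+f} | OUT={f+f}
  B6: | IN={} | OUT={f-f}
  B7: | IN={f-f} | OUT={}
  B8: | IN={} | OUT={b*b}
  B9: | IN={b*b} | OUT={b*b}

Merge at B4: IN[B4] = OUT[B3] = {a*e, f+f}

Answer: {a*e, f+f}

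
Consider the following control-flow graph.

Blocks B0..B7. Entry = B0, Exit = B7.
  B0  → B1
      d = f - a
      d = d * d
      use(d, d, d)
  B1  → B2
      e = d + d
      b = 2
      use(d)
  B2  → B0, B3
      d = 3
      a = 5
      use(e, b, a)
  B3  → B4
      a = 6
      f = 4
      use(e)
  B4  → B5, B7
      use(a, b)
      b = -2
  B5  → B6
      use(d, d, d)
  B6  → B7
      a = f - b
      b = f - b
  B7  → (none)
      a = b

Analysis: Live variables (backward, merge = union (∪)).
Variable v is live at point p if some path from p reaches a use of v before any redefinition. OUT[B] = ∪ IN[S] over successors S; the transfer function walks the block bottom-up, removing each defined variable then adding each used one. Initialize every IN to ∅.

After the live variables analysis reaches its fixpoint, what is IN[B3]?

Answer: {b, d, e}

Working:
Converged values:
  B0:  IN={a, f}  OUT={d, f}
  B1:  IN={d, f}  OUT={b, e, f}
  B2:  IN={b, e, f}  OUT={a, b, d, e, f}
  B3:  IN={b, d, e}  OUT={a, b, d, f}
  B4:  IN={a, b, d, f}  OUT={b, d, f}
  B5:  IN={b, d, f}  OUT={b, f}
  B6:  IN={b, f}  OUT={b}
  B7:  IN={b}  OUT={}

Merge at B3: OUT[B3] = IN[B4] = {a, b, d, f}
Applying B3's transfer function to that OUT value gives IN[B3] (row B3 above).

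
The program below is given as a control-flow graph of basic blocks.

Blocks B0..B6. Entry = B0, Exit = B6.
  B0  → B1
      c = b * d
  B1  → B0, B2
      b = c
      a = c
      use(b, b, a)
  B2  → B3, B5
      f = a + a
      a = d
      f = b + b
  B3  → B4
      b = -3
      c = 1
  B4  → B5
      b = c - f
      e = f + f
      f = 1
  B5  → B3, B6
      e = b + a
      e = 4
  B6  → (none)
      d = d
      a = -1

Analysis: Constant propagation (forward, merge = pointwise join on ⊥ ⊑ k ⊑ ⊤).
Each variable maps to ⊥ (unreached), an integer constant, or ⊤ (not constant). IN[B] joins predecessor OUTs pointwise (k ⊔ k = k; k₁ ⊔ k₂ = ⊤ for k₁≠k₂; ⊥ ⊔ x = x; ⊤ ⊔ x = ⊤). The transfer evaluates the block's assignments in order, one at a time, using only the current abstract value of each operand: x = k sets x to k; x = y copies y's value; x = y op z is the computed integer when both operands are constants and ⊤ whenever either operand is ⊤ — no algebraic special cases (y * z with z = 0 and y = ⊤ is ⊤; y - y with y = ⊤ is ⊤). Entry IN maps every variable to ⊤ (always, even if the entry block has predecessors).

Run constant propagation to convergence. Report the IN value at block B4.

Fixpoint table:
  B0:  IN=(all ⊤)  OUT=(all ⊤)
  B1:  IN=(all ⊤)  OUT=(all ⊤)
  B2:  IN=(all ⊤)  OUT=(all ⊤)
  B3:  IN=(all ⊤)  OUT={b:-3, c:1; rest ⊤}
  B4:  IN={b:-3, c:1; rest ⊤}  OUT={c:1, f:1; rest ⊤}
  B5:  IN=(all ⊤)  OUT={e:4; rest ⊤}
  B6:  IN={e:4; rest ⊤}  OUT={a:-1, e:4; rest ⊤}

Merge at B4: IN[B4] = OUT[B3] = {a: ⊤, b: -3, c: 1, d: ⊤, e: ⊤, f: ⊤}

Answer: {a: ⊤, b: -3, c: 1, d: ⊤, e: ⊤, f: ⊤}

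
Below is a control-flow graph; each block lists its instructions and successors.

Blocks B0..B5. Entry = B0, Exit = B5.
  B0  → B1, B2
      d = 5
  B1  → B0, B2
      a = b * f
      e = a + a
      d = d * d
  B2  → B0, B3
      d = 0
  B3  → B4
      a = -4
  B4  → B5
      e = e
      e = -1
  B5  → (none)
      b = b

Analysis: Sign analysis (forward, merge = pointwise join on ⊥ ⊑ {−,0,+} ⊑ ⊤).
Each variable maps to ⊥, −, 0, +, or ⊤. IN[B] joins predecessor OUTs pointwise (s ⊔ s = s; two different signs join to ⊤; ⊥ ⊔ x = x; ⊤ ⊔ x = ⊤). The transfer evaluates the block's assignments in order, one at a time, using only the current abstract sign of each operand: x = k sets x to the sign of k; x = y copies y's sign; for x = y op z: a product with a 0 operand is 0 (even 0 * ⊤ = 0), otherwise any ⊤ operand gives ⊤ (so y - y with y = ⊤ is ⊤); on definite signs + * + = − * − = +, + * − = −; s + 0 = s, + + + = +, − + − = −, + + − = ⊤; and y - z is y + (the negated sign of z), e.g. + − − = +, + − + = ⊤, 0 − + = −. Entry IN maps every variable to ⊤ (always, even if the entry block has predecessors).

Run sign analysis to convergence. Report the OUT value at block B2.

Answer: {a: ⊤, b: ⊤, c: ⊤, d: 0, e: ⊤, f: ⊤}

Derivation:
Fixpoint table:
  B0: | IN=(all ⊤) | OUT={d:+; rest ⊤}
  B1: | IN={d:+; rest ⊤} | OUT={d:+; rest ⊤}
  B2: | IN={d:+; rest ⊤} | OUT={d:0; rest ⊤}
  B3: | IN={d:0; rest ⊤} | OUT={a:-, d:0; rest ⊤}
  B4: | IN={a:-, d:0; rest ⊤} | OUT={a:-, d:0, e:-; rest ⊤}
  B5: | IN={a:-, d:0, e:-; rest ⊤} | OUT={a:-, d:0, e:-; rest ⊤}

Merge at B2: IN[B2] = OUT[B0] ⊔ OUT[B1] = {a: ⊤, b: ⊤, c: ⊤, d: +, e: ⊤, f: ⊤}
Applying B2's transfer function to that IN value gives OUT[B2] (row B2 above).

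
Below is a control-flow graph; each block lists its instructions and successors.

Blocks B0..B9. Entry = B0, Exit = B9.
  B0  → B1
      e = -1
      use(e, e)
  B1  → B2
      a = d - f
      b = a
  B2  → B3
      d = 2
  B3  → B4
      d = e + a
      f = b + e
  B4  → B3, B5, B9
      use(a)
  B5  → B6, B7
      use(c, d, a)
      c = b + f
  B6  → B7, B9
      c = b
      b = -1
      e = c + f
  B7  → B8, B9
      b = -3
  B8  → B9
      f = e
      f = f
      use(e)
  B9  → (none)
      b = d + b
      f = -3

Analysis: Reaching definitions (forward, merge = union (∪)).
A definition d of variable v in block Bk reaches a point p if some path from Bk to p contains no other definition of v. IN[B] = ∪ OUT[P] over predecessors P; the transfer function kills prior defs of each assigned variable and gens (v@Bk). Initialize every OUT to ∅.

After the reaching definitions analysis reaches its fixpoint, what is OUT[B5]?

Converged values:
  B0: | IN={} | OUT={e@B0}
  B1: | IN={e@B0} | OUT={a@B1, b@B1, e@B0}
  B2: | IN={a@B1, b@B1, e@B0} | OUT={a@B1, b@B1, d@B2, e@B0}
  B3: | IN={a@B1, b@B1, d@B2, d@B3, e@B0, f@B3} | OUT={a@B1, b@B1, d@B3, e@B0, f@B3}
  B4: | IN={a@B1, b@B1, d@B3, e@B0, f@B3} | OUT={a@B1, b@B1, d@B3, e@B0, f@B3}
  B5: | IN={a@B1, b@B1, d@B3, e@B0, f@B3} | OUT={a@B1, b@B1, c@B5, d@B3, e@B0, f@B3}
  B6: | IN={a@B1, b@B1, c@B5, d@B3, e@B0, f@B3} | OUT={a@B1, b@B6, c@B6, d@B3, e@B6, f@B3}
  B7: | IN={a@B1, b@B1, b@B6, c@B5, c@B6, d@B3, e@B0, e@B6, f@B3} | OUT={a@B1, b@B7, c@B5, c@B6, d@B3, e@B0, e@B6, f@B3}
  B8: | IN={a@B1, b@B7, c@B5, c@B6, d@B3, e@B0, e@B6, f@B3} | OUT={a@B1, b@B7, c@B5, c@B6, d@B3, e@B0, e@B6, f@B8}
  B9: | IN={a@B1, b@B1, b@B6, b@B7, c@B5, c@B6, d@B3, e@B0, e@B6, f@B3, f@B8} | OUT={a@B1, b@B9, c@B5, c@B6, d@B3, e@B0, e@B6, f@B9}

Merge at B5: IN[B5] = OUT[B4] = {a@B1, b@B1, d@B3, e@B0, f@B3}
Applying B5's transfer function to that IN value gives OUT[B5] (row B5 above).

Answer: {a@B1, b@B1, c@B5, d@B3, e@B0, f@B3}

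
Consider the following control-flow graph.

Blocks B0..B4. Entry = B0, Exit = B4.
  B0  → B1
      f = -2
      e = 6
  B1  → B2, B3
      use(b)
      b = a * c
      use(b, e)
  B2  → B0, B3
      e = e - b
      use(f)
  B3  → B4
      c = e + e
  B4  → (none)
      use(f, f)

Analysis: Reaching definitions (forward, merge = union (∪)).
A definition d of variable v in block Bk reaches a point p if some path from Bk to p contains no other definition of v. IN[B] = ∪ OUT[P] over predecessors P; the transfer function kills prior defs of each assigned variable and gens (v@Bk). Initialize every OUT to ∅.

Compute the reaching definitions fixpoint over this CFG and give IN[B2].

Answer: {b@B1, e@B0, f@B0}

Trace:
Per-block solution:
  B0:  IN={b@B1, e@B2, f@B0}  OUT={b@B1, e@B0, f@B0}
  B1:  IN={b@B1, e@B0, f@B0}  OUT={b@B1, e@B0, f@B0}
  B2:  IN={b@B1, e@B0, f@B0}  OUT={b@B1, e@B2, f@B0}
  B3:  IN={b@B1, e@B0, e@B2, f@B0}  OUT={b@B1, c@B3, e@B0, e@B2, f@B0}
  B4:  IN={b@B1, c@B3, e@B0, e@B2, f@B0}  OUT={b@B1, c@B3, e@B0, e@B2, f@B0}

Merge at B2: IN[B2] = OUT[B1] = {b@B1, e@B0, f@B0}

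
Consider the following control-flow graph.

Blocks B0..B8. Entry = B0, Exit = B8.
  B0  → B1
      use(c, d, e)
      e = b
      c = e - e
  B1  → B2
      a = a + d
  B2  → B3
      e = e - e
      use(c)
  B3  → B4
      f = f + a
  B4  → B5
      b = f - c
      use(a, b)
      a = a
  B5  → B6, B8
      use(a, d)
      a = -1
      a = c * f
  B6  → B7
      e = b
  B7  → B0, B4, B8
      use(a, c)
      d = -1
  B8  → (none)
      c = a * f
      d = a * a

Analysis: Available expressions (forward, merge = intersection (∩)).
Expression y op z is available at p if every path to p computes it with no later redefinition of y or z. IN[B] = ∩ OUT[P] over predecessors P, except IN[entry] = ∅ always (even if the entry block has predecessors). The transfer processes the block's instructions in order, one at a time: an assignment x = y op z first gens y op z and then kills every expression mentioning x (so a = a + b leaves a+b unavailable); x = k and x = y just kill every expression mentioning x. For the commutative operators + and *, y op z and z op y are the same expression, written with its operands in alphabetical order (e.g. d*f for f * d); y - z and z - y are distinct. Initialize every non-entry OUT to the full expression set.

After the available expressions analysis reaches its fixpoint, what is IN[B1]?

Answer: {e-e}

Derivation:
Converged values:
  B0:  IN={}  OUT={e-e}
  B1:  IN={e-e}  OUT={e-e}
  B2:  IN={e-e}  OUT={}
  B3:  IN={}  OUT={}
  B4:  IN={}  OUT={f-c}
  B5:  IN={f-c}  OUT={c*f, f-c}
  B6:  IN={c*f, f-c}  OUT={c*f, f-c}
  B7:  IN={c*f, f-c}  OUT={c*f, f-c}
  B8:  IN={c*f, f-c}  OUT={a*a, a*f}

Merge at B1: IN[B1] = OUT[B0] = {e-e}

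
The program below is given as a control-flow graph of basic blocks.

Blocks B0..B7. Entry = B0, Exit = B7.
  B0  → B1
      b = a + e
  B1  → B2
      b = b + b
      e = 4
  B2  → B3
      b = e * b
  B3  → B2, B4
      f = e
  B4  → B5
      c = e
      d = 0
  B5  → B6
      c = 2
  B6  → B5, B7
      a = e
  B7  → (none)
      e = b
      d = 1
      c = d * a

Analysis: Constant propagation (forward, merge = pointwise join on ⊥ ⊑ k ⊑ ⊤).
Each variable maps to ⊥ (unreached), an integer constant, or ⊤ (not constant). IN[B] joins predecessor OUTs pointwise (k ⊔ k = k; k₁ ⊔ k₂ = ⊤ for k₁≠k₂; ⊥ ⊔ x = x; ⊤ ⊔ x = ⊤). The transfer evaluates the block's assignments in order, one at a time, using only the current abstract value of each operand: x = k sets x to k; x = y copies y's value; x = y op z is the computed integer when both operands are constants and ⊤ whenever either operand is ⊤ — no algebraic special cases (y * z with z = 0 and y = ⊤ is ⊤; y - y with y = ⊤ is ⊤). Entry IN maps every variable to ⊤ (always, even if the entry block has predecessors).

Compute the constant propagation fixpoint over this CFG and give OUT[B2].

Fixpoint table:
  B0:   IN=(all ⊤)   OUT=(all ⊤)
  B1:   IN=(all ⊤)   OUT={e:4; rest ⊤}
  B2:   IN={e:4; rest ⊤}   OUT={e:4; rest ⊤}
  B3:   IN={e:4; rest ⊤}   OUT={e:4, f:4; rest ⊤}
  B4:   IN={e:4, f:4; rest ⊤}   OUT={c:4, d:0, e:4, f:4; rest ⊤}
  B5:   IN={d:0, e:4, f:4; rest ⊤}   OUT={c:2, d:0, e:4, f:4; rest ⊤}
  B6:   IN={c:2, d:0, e:4, f:4; rest ⊤}   OUT={a:4, c:2, d:0, e:4, f:4; rest ⊤}
  B7:   IN={a:4, c:2, d:0, e:4, f:4; rest ⊤}   OUT={a:4, c:4, d:1, f:4; rest ⊤}

Merge at B2: IN[B2] = OUT[B1] ⊔ OUT[B3] = {a: ⊤, b: ⊤, c: ⊤, d: ⊤, e: 4, f: ⊤}
Applying B2's transfer function to that IN value gives OUT[B2] (row B2 above).

Answer: {a: ⊤, b: ⊤, c: ⊤, d: ⊤, e: 4, f: ⊤}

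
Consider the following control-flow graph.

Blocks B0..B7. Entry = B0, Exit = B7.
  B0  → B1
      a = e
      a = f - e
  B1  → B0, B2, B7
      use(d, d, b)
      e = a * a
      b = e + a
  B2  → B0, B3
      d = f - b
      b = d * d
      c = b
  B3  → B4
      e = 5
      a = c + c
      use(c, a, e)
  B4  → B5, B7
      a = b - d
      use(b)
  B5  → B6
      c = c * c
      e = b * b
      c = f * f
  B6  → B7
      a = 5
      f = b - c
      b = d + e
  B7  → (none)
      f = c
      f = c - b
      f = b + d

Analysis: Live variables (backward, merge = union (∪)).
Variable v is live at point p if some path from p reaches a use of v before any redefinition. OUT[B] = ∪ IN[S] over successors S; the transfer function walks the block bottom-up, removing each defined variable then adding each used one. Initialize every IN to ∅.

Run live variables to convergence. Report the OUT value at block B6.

Answer: {b, c, d}

Working:
Fixpoint table:
  B0: | IN={b, c, d, e, f} | OUT={a, b, c, d, f}
  B1: | IN={a, b, c, d, f} | OUT={b, c, d, e, f}
  B2: | IN={b, e, f} | OUT={b, c, d, e, f}
  B3: | IN={b, c, d, f} | OUT={b, c, d, f}
  B4: | IN={b, c, d, f} | OUT={b, c, d, f}
  B5: | IN={b, c, d, f} | OUT={b, c, d, e}
  B6: | IN={b, c, d, e} | OUT={b, c, d}
  B7: | IN={b, c, d} | OUT={}

Merge at B6: OUT[B6] = IN[B7] = {b, c, d}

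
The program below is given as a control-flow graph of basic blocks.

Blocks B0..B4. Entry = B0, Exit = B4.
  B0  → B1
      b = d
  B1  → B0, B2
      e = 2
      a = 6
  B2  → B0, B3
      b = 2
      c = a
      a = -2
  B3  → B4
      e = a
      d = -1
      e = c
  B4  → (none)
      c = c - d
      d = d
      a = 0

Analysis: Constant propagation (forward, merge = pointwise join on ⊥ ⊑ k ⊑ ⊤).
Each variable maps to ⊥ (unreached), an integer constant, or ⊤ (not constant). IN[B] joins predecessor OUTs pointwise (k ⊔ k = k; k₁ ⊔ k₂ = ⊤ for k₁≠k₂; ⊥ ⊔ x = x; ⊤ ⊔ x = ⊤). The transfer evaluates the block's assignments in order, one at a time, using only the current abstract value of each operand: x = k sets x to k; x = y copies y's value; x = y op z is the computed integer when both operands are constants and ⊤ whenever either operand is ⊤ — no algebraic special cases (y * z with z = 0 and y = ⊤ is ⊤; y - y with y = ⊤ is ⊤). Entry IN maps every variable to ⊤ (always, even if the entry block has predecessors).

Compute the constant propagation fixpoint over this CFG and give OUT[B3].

Answer: {a: -2, b: 2, c: 6, d: -1, e: 6, f: ⊤}

Working:
Per-block solution:
  B0:   IN=(all ⊤)   OUT=(all ⊤)
  B1:   IN=(all ⊤)   OUT={a:6, e:2; rest ⊤}
  B2:   IN={a:6, e:2; rest ⊤}   OUT={a:-2, b:2, c:6, e:2; rest ⊤}
  B3:   IN={a:-2, b:2, c:6, e:2; rest ⊤}   OUT={a:-2, b:2, c:6, d:-1, e:6; rest ⊤}
  B4:   IN={a:-2, b:2, c:6, d:-1, e:6; rest ⊤}   OUT={a:0, b:2, c:7, d:-1, e:6; rest ⊤}

Merge at B3: IN[B3] = OUT[B2] = {a: -2, b: 2, c: 6, d: ⊤, e: 2, f: ⊤}
Applying B3's transfer function to that IN value gives OUT[B3] (row B3 above).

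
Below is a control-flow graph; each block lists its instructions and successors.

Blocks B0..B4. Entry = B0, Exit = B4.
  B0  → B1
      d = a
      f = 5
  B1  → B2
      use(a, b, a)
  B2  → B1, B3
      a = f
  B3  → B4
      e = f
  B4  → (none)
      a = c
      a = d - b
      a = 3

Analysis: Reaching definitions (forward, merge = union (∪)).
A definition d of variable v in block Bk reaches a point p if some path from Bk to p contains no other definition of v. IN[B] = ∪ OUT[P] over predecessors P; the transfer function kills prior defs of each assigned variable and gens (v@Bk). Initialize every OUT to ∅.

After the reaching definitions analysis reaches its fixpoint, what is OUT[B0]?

Answer: {d@B0, f@B0}

Working:
Fixpoint table:
  B0:   IN={}   OUT={d@B0, f@B0}
  B1:   IN={a@B2, d@B0, f@B0}   OUT={a@B2, d@B0, f@B0}
  B2:   IN={a@B2, d@B0, f@B0}   OUT={a@B2, d@B0, f@B0}
  B3:   IN={a@B2, d@B0, f@B0}   OUT={a@B2, d@B0, e@B3, f@B0}
  B4:   IN={a@B2, d@B0, e@B3, f@B0}   OUT={a@B4, d@B0, e@B3, f@B0}

B0 is the boundary node: IN[B0] = {}
Applying B0's transfer function to that IN value gives OUT[B0] (row B0 above).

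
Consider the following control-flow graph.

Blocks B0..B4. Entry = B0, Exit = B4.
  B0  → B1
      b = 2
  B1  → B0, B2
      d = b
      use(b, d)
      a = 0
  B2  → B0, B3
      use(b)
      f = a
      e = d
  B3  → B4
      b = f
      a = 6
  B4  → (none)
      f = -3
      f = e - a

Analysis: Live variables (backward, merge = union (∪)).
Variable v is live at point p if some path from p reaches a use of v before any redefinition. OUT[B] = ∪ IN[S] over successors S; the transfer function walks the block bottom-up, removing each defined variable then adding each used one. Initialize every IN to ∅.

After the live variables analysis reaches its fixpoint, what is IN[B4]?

Fixpoint table:
  B0:   IN={}   OUT={b}
  B1:   IN={b}   OUT={a, b, d}
  B2:   IN={a, b, d}   OUT={e, f}
  B3:   IN={e, f}   OUT={a, e}
  B4:   IN={a, e}   OUT={}

B4 is the boundary node: OUT[B4] = {}
Applying B4's transfer function to that OUT value gives IN[B4] (row B4 above).

Answer: {a, e}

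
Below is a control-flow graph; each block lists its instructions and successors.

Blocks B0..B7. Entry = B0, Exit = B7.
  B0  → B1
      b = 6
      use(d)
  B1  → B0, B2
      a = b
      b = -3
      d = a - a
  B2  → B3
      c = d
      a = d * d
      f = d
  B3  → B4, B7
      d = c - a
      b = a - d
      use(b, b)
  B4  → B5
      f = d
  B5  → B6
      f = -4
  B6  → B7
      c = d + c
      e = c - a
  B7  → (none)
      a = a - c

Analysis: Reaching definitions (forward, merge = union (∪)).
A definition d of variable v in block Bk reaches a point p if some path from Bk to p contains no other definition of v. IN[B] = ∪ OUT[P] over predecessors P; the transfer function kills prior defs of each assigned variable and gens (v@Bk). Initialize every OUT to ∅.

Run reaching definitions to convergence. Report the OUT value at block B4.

Per-block solution:
  B0:   IN={a@B1, b@B1, d@B1}   OUT={a@B1, b@B0, d@B1}
  B1:   IN={a@B1, b@B0, d@B1}   OUT={a@B1, b@B1, d@B1}
  B2:   IN={a@B1, b@B1, d@B1}   OUT={a@B2, b@B1, c@B2, d@B1, f@B2}
  B3:   IN={a@B2, b@B1, c@B2, d@B1, f@B2}   OUT={a@B2, b@B3, c@B2, d@B3, f@B2}
  B4:   IN={a@B2, b@B3, c@B2, d@B3, f@B2}   OUT={a@B2, b@B3, c@B2, d@B3, f@B4}
  B5:   IN={a@B2, b@B3, c@B2, d@B3, f@B4}   OUT={a@B2, b@B3, c@B2, d@B3, f@B5}
  B6:   IN={a@B2, b@B3, c@B2, d@B3, f@B5}   OUT={a@B2, b@B3, c@B6, d@B3, e@B6, f@B5}
  B7:   IN={a@B2, b@B3, c@B2, c@B6, d@B3, e@B6, f@B2, f@B5}   OUT={a@B7, b@B3, c@B2, c@B6, d@B3, e@B6, f@B2, f@B5}

Merge at B4: IN[B4] = OUT[B3] = {a@B2, b@B3, c@B2, d@B3, f@B2}
Applying B4's transfer function to that IN value gives OUT[B4] (row B4 above).

Answer: {a@B2, b@B3, c@B2, d@B3, f@B4}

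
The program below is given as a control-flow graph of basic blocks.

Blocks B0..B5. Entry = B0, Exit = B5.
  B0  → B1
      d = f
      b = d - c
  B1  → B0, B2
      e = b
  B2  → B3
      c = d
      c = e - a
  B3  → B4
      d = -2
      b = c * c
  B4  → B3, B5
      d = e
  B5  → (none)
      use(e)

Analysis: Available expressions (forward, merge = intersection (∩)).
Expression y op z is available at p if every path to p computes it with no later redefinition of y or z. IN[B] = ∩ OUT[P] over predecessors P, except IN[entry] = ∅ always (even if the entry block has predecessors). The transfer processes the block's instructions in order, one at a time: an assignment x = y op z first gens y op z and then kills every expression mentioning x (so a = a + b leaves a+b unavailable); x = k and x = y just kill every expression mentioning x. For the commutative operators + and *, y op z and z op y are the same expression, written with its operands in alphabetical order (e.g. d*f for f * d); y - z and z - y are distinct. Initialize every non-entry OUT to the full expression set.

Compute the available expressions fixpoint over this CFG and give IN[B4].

Converged values:
  B0:  IN={}  OUT={d-c}
  B1:  IN={d-c}  OUT={d-c}
  B2:  IN={d-c}  OUT={e-a}
  B3:  IN={e-a}  OUT={c*c, e-a}
  B4:  IN={c*c, e-a}  OUT={c*c, e-a}
  B5:  IN={c*c, e-a}  OUT={c*c, e-a}

Merge at B4: IN[B4] = OUT[B3] = {c*c, e-a}

Answer: {c*c, e-a}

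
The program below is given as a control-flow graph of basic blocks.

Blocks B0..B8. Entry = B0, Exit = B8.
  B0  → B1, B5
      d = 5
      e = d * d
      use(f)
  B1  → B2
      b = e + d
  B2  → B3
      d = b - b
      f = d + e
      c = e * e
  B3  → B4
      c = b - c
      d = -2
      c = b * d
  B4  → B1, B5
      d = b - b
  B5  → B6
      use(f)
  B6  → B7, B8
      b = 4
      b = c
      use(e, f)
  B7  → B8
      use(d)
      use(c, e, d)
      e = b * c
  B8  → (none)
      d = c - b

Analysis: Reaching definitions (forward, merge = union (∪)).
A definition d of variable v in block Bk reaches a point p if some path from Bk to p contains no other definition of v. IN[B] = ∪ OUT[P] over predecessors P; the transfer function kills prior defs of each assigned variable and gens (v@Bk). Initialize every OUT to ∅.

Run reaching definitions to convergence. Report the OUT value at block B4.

Converged values:
  B0:  IN={}  OUT={d@B0, e@B0}
  B1:  IN={b@B1, c@B3, d@B0, d@B4, e@B0, f@B2}  OUT={b@B1, c@B3, d@B0, d@B4, e@B0, f@B2}
  B2:  IN={b@B1, c@B3, d@B0, d@B4, e@B0, f@B2}  OUT={b@B1, c@B2, d@B2, e@B0, f@B2}
  B3:  IN={b@B1, c@B2, d@B2, e@B0, f@B2}  OUT={b@B1, c@B3, d@B3, e@B0, f@B2}
  B4:  IN={b@B1, c@B3, d@B3, e@B0, f@B2}  OUT={b@B1, c@B3, d@B4, e@B0, f@B2}
  B5:  IN={b@B1, c@B3, d@B0, d@B4, e@B0, f@B2}  OUT={b@B1, c@B3, d@B0, d@B4, e@B0, f@B2}
  B6:  IN={b@B1, c@B3, d@B0, d@B4, e@B0, f@B2}  OUT={b@B6, c@B3, d@B0, d@B4, e@B0, f@B2}
  B7:  IN={b@B6, c@B3, d@B0, d@B4, e@B0, f@B2}  OUT={b@B6, c@B3, d@B0, d@B4, e@B7, f@B2}
  B8:  IN={b@B6, c@B3, d@B0, d@B4, e@B0, e@B7, f@B2}  OUT={b@B6, c@B3, d@B8, e@B0, e@B7, f@B2}

Merge at B4: IN[B4] = OUT[B3] = {b@B1, c@B3, d@B3, e@B0, f@B2}
Applying B4's transfer function to that IN value gives OUT[B4] (row B4 above).

Answer: {b@B1, c@B3, d@B4, e@B0, f@B2}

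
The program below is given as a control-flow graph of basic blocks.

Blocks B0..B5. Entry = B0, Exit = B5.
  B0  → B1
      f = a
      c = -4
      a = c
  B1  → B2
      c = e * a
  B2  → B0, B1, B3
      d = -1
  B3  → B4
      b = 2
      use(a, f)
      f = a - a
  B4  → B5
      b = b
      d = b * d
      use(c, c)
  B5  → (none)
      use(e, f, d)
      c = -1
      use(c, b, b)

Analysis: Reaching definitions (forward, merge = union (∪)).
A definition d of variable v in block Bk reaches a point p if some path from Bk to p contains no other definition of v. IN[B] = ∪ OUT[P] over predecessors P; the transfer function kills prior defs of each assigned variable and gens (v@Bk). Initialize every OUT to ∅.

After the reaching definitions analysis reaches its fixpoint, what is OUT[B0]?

Answer: {a@B0, c@B0, d@B2, f@B0}

Trace:
Per-block solution:
  B0:  IN={a@B0, c@B1, d@B2, f@B0}  OUT={a@B0, c@B0, d@B2, f@B0}
  B1:  IN={a@B0, c@B0, c@B1, d@B2, f@B0}  OUT={a@B0, c@B1, d@B2, f@B0}
  B2:  IN={a@B0, c@B1, d@B2, f@B0}  OUT={a@B0, c@B1, d@B2, f@B0}
  B3:  IN={a@B0, c@B1, d@B2, f@B0}  OUT={a@B0, b@B3, c@B1, d@B2, f@B3}
  B4:  IN={a@B0, b@B3, c@B1, d@B2, f@B3}  OUT={a@B0, b@B4, c@B1, d@B4, f@B3}
  B5:  IN={a@B0, b@B4, c@B1, d@B4, f@B3}  OUT={a@B0, b@B4, c@B5, d@B4, f@B3}

Merge at B0 (entry node, so the boundary value {} is joined with the incoming edge(s)): IN[B0] = {} ⊔ OUT[B2] = {a@B0, c@B1, d@B2, f@B0}
Applying B0's transfer function to that IN value gives OUT[B0] (row B0 above).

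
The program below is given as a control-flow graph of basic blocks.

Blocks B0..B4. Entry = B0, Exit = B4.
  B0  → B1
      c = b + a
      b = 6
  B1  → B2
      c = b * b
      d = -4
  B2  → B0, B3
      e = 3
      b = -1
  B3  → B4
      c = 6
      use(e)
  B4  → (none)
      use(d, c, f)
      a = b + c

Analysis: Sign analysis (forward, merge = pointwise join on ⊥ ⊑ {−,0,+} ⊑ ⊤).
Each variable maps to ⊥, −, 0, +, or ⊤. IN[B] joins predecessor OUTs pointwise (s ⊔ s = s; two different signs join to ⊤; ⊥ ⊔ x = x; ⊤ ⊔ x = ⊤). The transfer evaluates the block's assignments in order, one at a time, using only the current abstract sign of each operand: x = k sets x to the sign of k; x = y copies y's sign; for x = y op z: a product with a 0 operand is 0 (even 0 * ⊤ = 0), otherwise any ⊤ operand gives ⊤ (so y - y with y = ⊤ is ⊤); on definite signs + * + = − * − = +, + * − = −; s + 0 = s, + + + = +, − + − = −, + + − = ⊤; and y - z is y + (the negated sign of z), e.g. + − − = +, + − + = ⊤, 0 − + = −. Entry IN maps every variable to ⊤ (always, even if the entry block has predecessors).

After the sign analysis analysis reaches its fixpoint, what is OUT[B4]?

Per-block solution:
  B0:  IN=(all ⊤)  OUT={b:+; rest ⊤}
  B1:  IN={b:+; rest ⊤}  OUT={b:+, c:+, d:-; rest ⊤}
  B2:  IN={b:+, c:+, d:-; rest ⊤}  OUT={b:-, c:+, d:-, e:+; rest ⊤}
  B3:  IN={b:-, c:+, d:-, e:+; rest ⊤}  OUT={b:-, c:+, d:-, e:+; rest ⊤}
  B4:  IN={b:-, c:+, d:-, e:+; rest ⊤}  OUT={b:-, c:+, d:-, e:+; rest ⊤}

Merge at B4: IN[B4] = OUT[B3] = {a: ⊤, b: -, c: +, d: -, e: +, f: ⊤}
Applying B4's transfer function to that IN value gives OUT[B4] (row B4 above).

Answer: {a: ⊤, b: -, c: +, d: -, e: +, f: ⊤}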